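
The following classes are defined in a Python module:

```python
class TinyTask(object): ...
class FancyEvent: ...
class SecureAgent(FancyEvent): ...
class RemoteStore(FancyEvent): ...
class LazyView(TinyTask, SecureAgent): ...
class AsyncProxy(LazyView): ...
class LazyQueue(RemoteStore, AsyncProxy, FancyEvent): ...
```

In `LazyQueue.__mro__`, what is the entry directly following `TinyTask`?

SecureAgent

L[LazyQueue] = LazyQueue + merge(L[RemoteStore], L[AsyncProxy], L[FancyEvent], [RemoteStore AsyncProxy FancyEvent])
  take RemoteStore:  [RemoteStore FancyEvent object] + [AsyncProxy LazyView TinyTask SecureAgent FancyEvent object] + [FancyEvent object] + [RemoteStore AsyncProxy FancyEvent]
  take AsyncProxy:  [FancyEvent object] + [AsyncProxy LazyView TinyTask SecureAgent FancyEvent object] + [FancyEvent object] + [AsyncProxy FancyEvent]
  take LazyView:  [FancyEvent object] + [LazyView TinyTask SecureAgent FancyEvent object] + [FancyEvent object] + [FancyEvent]
  take TinyTask:  [FancyEvent object] + [TinyTask SecureAgent FancyEvent object] + [FancyEvent object] + [FancyEvent]
  take SecureAgent:  [FancyEvent object] + [SecureAgent FancyEvent object] + [FancyEvent object] + [FancyEvent]
  take FancyEvent:  [FancyEvent object] + [FancyEvent object] + [FancyEvent object] + [FancyEvent]
  take object:  [object] + [object] + [object]
MRO: LazyQueue RemoteStore AsyncProxy LazyView TinyTask SecureAgent FancyEvent object
TinyTask is at position 4; next is SecureAgent.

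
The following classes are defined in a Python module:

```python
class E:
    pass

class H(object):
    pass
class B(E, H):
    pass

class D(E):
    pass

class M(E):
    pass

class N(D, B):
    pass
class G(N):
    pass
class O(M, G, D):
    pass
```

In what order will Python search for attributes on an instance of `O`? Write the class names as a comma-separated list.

O, M, G, N, D, B, E, H, object

L[O] = O + merge(L[M], L[G], L[D], [M G D])
  take M:  [M E object] + [G N D B E H object] + [D E object] + [M G D]
  take G:  [E object] + [G N D B E H object] + [D E object] + [G D]
  take N:  [E object] + [N D B E H object] + [D E object] + [D]
  take D:  [E object] + [D B E H object] + [D E object] + [D]
  take B:  [E object] + [B E H object] + [E object]
  take E:  [E object] + [E H object] + [E object]
  take H:  [object] + [H object] + [object]
  take object:  [object] + [object] + [object]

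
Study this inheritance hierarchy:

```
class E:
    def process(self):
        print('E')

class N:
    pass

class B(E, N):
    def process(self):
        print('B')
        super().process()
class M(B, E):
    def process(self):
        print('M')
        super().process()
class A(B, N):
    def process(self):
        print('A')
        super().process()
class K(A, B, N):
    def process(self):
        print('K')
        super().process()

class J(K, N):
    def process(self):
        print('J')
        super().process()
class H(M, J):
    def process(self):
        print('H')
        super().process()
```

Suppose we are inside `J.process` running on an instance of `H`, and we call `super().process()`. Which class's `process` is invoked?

L[H] = H + merge(L[M], L[J], [M J])
  take M:  [M B E N object] + [J K A B E N object] + [M J]
  take J:  [B E N object] + [J K A B E N object] + [J]
  take K:  [B E N object] + [K A B E N object]
  take A:  [B E N object] + [A B E N object]
  take B:  [B E N object] + [B E N object]
  take E:  [E N object] + [E N object]
  take N:  [N object] + [N object]
  take object:  [object] + [object]
MRO: H M J K A B E N object
super() in J.process on a H instance goes to the class after J in H's MRO: K.

K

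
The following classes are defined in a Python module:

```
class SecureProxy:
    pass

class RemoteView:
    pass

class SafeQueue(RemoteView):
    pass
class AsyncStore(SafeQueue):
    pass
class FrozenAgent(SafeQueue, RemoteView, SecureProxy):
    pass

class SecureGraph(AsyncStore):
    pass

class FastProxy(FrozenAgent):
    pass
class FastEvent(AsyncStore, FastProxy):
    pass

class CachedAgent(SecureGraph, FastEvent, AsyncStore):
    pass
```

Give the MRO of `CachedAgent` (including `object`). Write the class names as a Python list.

L[CachedAgent] = CachedAgent + merge(L[SecureGraph], L[FastEvent], L[AsyncStore], [SecureGraph FastEvent AsyncStore])
  take SecureGraph:  [SecureGraph AsyncStore SafeQueue RemoteView object] + [FastEvent AsyncStore FastProxy FrozenAgent SafeQueue RemoteView SecureProxy object] + [AsyncStore SafeQueue RemoteView object] + [SecureGraph FastEvent AsyncStore]
  take FastEvent:  [AsyncStore SafeQueue RemoteView object] + [FastEvent AsyncStore FastProxy FrozenAgent SafeQueue RemoteView SecureProxy object] + [AsyncStore SafeQueue RemoteView object] + [FastEvent AsyncStore]
  take AsyncStore:  [AsyncStore SafeQueue RemoteView object] + [AsyncStore FastProxy FrozenAgent SafeQueue RemoteView SecureProxy object] + [AsyncStore SafeQueue RemoteView object] + [AsyncStore]
  take FastProxy:  [SafeQueue RemoteView object] + [FastProxy FrozenAgent SafeQueue RemoteView SecureProxy object] + [SafeQueue RemoteView object]
  take FrozenAgent:  [SafeQueue RemoteView object] + [FrozenAgent SafeQueue RemoteView SecureProxy object] + [SafeQueue RemoteView object]
  take SafeQueue:  [SafeQueue RemoteView object] + [SafeQueue RemoteView SecureProxy object] + [SafeQueue RemoteView object]
  take RemoteView:  [RemoteView object] + [RemoteView SecureProxy object] + [RemoteView object]
  take SecureProxy:  [object] + [SecureProxy object] + [object]
  take object:  [object] + [object] + [object]

[CachedAgent, SecureGraph, FastEvent, AsyncStore, FastProxy, FrozenAgent, SafeQueue, RemoteView, SecureProxy, object]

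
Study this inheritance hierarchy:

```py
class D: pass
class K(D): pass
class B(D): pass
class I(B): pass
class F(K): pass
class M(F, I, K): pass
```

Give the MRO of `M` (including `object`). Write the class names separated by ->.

L[M] = M + merge(L[F], L[I], L[K], [F I K])
  take F:  [F K D object] + [I B D object] + [K D object] + [F I K]
  take I:  [K D object] + [I B D object] + [K D object] + [I K]
  take K:  [K D object] + [B D object] + [K D object] + [K]
  take B:  [D object] + [B D object] + [D object]
  take D:  [D object] + [D object] + [D object]
  take object:  [object] + [object] + [object]

M -> F -> I -> K -> B -> D -> object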